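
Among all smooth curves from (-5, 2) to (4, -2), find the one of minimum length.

Arc-length functional: J[y] = ∫ sqrt(1 + (y')^2) dx.
Lagrangian L = sqrt(1 + (y')^2) has no explicit y dependence, so ∂L/∂y = 0 and the Euler-Lagrange equation gives
    d/dx( y' / sqrt(1 + (y')^2) ) = 0  ⇒  y' / sqrt(1 + (y')^2) = const.
Hence y' is constant, so y(x) is affine.
Fitting the endpoints (-5, 2) and (4, -2):
    slope m = ((-2) − 2) / (4 − (-5)) = -4/9,
    intercept c = 2 − m·(-5) = -2/9.
Extremal: y(x) = (-4/9) x - 2/9.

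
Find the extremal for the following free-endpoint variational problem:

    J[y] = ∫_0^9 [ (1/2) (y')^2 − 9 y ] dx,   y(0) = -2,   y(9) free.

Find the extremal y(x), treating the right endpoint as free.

The Lagrangian L = (1/2) (y')^2 − 9 y gives
    ∂L/∂y = −9,   ∂L/∂y' = y'.
Euler-Lagrange: d/dx(y') − (−9) = 0, i.e. y'' + 9 = 0, so
    y(x) = −(9/2) x^2 + C1 x + C2.
Fixed left endpoint y(0) = -2 ⇒ C2 = -2.
The right endpoint x = 9 is free, so the natural (transversality) condition is ∂L/∂y' |_{x=9} = 0, i.e. y'(9) = 0.
Compute y'(x) = −9 x + C1, so y'(9) = −81 + C1 = 0 ⇒ C1 = 81.
Therefore the extremal is
    y(x) = −(9/2) x^2 + 81 x − 2.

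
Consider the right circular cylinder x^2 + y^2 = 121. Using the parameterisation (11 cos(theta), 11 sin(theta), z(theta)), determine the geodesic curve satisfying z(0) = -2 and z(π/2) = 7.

Parameterise the cylinder of radius R = 11 as
    r(θ) = (11 cos θ, 11 sin θ, z(θ)).
The arc-length element is
    ds = sqrt(121 + (dz/dθ)^2) dθ,
so the Lagrangian is L = sqrt(121 + z'^2).
L depends on z' only, not on z or θ, so ∂L/∂z = 0 and
    ∂L/∂z' = z' / sqrt(121 + z'^2).
The Euler-Lagrange equation gives
    d/dθ( z' / sqrt(121 + z'^2) ) = 0,
so z' is constant. Integrating once:
    z(θ) = a θ + b,
a helix on the cylinder (a straight line when the cylinder is unrolled). The constants a, b are determined by the endpoint conditions.
With endpoint conditions z(0) = -2 and z(π/2) = 7: from z(0) = b we get b = -2, and a·π/2 + -2 = 7 gives a = 18/π, so
    z(θ) = (18/π) θ − 2.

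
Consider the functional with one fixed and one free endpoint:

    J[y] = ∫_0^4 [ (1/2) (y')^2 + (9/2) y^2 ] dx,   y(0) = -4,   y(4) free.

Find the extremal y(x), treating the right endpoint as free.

The Lagrangian L = (1/2) (y')^2 + (9/2) y^2 gives
    ∂L/∂y = 9 y,   ∂L/∂y' = y'.
Euler-Lagrange: y'' − 9 y = 0.
With k = 3, the general solution is
    y(x) = A cosh(3 x) + B sinh(3 x).
Fixed left endpoint y(0) = -4 ⇒ A = -4.
The right endpoint x = 4 is free, so the natural (transversality) condition is ∂L/∂y' |_{x=4} = 0, i.e. y'(4) = 0.
Compute y'(x) = A k sinh(k x) + B k cosh(k x), so
    y'(4) = A k sinh(k·4) + B k cosh(k·4) = 0
    ⇒ B = −A tanh(k·4) = 4 tanh(3·4).
Therefore the extremal is
    y(x) = −4 cosh(3 x) + 4 tanh(3·4) sinh(3 x).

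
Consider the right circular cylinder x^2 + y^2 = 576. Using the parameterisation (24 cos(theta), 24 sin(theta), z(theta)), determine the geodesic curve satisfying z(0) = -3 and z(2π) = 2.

Parameterise the cylinder of radius R = 24 as
    r(θ) = (24 cos θ, 24 sin θ, z(θ)).
The arc-length element is
    ds = sqrt(576 + (dz/dθ)^2) dθ,
so the Lagrangian is L = sqrt(576 + z'^2).
L depends on z' only, not on z or θ, so ∂L/∂z = 0 and
    ∂L/∂z' = z' / sqrt(576 + z'^2).
The Euler-Lagrange equation gives
    d/dθ( z' / sqrt(576 + z'^2) ) = 0,
so z' is constant. Integrating once:
    z(θ) = a θ + b,
a helix on the cylinder (a straight line when the cylinder is unrolled). The constants a, b are determined by the endpoint conditions.
With endpoint conditions z(0) = -3 and z(2π) = 2: from z(0) = b we get b = -3, and a·2π + -3 = 2 gives a = 5/(2π), so
    z(θ) = (5/(2π)) θ − 3.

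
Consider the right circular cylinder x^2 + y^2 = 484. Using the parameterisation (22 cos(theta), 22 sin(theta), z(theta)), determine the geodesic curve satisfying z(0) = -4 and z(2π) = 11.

Parameterise the cylinder of radius R = 22 as
    r(θ) = (22 cos θ, 22 sin θ, z(θ)).
The arc-length element is
    ds = sqrt(484 + (dz/dθ)^2) dθ,
so the Lagrangian is L = sqrt(484 + z'^2).
L depends on z' only, not on z or θ, so ∂L/∂z = 0 and
    ∂L/∂z' = z' / sqrt(484 + z'^2).
The Euler-Lagrange equation gives
    d/dθ( z' / sqrt(484 + z'^2) ) = 0,
so z' is constant. Integrating once:
    z(θ) = a θ + b,
a helix on the cylinder (a straight line when the cylinder is unrolled). The constants a, b are determined by the endpoint conditions.
With endpoint conditions z(0) = -4 and z(2π) = 11: from z(0) = b we get b = -4, and a·2π + -4 = 11 gives a = 15/(2π), so
    z(θ) = (15/(2π)) θ − 4.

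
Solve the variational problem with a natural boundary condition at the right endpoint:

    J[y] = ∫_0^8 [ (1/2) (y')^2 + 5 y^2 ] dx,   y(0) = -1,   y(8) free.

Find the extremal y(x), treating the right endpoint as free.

The Lagrangian L = (1/2) (y')^2 + 5 y^2 gives
    ∂L/∂y = 10 y,   ∂L/∂y' = y'.
Euler-Lagrange: y'' − 10 y = 0.
With k = sqrt(10), the general solution is
    y(x) = A cosh(sqrt(10) x) + B sinh(sqrt(10) x).
Fixed left endpoint y(0) = -1 ⇒ A = -1.
The right endpoint x = 8 is free, so the natural (transversality) condition is ∂L/∂y' |_{x=8} = 0, i.e. y'(8) = 0.
Compute y'(x) = A k sinh(k x) + B k cosh(k x), so
    y'(8) = A k sinh(k·8) + B k cosh(k·8) = 0
    ⇒ B = −A tanh(k·8) = tanh(sqrt(10)·8).
Therefore the extremal is
    y(x) = −cosh(sqrt(10) x) + tanh(sqrt(10)·8) sinh(sqrt(10) x).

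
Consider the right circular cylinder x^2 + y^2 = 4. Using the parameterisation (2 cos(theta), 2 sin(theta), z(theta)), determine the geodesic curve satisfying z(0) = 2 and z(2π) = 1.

Parameterise the cylinder of radius R = 2 as
    r(θ) = (2 cos θ, 2 sin θ, z(θ)).
The arc-length element is
    ds = sqrt(4 + (dz/dθ)^2) dθ,
so the Lagrangian is L = sqrt(4 + z'^2).
L depends on z' only, not on z or θ, so ∂L/∂z = 0 and
    ∂L/∂z' = z' / sqrt(4 + z'^2).
The Euler-Lagrange equation gives
    d/dθ( z' / sqrt(4 + z'^2) ) = 0,
so z' is constant. Integrating once:
    z(θ) = a θ + b,
a helix on the cylinder (a straight line when the cylinder is unrolled). The constants a, b are determined by the endpoint conditions.
With endpoint conditions z(0) = 2 and z(2π) = 1: from z(0) = b we get b = 2, and a·2π + 2 = 1 gives a = -1/(2π), so
    z(θ) = (-1/(2π)) θ + 2.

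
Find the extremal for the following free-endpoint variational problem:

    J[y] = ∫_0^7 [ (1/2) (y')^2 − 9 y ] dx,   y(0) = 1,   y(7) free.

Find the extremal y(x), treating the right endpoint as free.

The Lagrangian L = (1/2) (y')^2 − 9 y gives
    ∂L/∂y = −9,   ∂L/∂y' = y'.
Euler-Lagrange: d/dx(y') − (−9) = 0, i.e. y'' + 9 = 0, so
    y(x) = −(9/2) x^2 + C1 x + C2.
Fixed left endpoint y(0) = 1 ⇒ C2 = 1.
The right endpoint x = 7 is free, so the natural (transversality) condition is ∂L/∂y' |_{x=7} = 0, i.e. y'(7) = 0.
Compute y'(x) = −9 x + C1, so y'(7) = −63 + C1 = 0 ⇒ C1 = 63.
Therefore the extremal is
    y(x) = −(9/2) x^2 + 63 x + 1.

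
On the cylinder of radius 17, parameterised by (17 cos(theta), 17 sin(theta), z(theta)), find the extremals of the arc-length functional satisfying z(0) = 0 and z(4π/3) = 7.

Parameterise the cylinder of radius R = 17 as
    r(θ) = (17 cos θ, 17 sin θ, z(θ)).
The arc-length element is
    ds = sqrt(289 + (dz/dθ)^2) dθ,
so the Lagrangian is L = sqrt(289 + z'^2).
L depends on z' only, not on z or θ, so ∂L/∂z = 0 and
    ∂L/∂z' = z' / sqrt(289 + z'^2).
The Euler-Lagrange equation gives
    d/dθ( z' / sqrt(289 + z'^2) ) = 0,
so z' is constant. Integrating once:
    z(θ) = a θ + b,
a helix on the cylinder (a straight line when the cylinder is unrolled). The constants a, b are determined by the endpoint conditions.
With endpoint conditions z(0) = 0 and z(4π/3) = 7: from z(0) = b we get b = 0, and a·4π/3 + 0 = 7 gives a = 21/(4π), so
    z(θ) = (21/(4π)) θ.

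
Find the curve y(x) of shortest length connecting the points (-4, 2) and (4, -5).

Arc-length functional: J[y] = ∫ sqrt(1 + (y')^2) dx.
Lagrangian L = sqrt(1 + (y')^2) has no explicit y dependence, so ∂L/∂y = 0 and the Euler-Lagrange equation gives
    d/dx( y' / sqrt(1 + (y')^2) ) = 0  ⇒  y' / sqrt(1 + (y')^2) = const.
Hence y' is constant, so y(x) is affine.
Fitting the endpoints (-4, 2) and (4, -5):
    slope m = ((-5) − 2) / (4 − (-4)) = -7/8,
    intercept c = 2 − m·(-4) = -3/2.
Extremal: y(x) = (-7/8) x - 3/2.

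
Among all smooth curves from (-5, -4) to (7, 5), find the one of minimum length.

Arc-length functional: J[y] = ∫ sqrt(1 + (y')^2) dx.
Lagrangian L = sqrt(1 + (y')^2) has no explicit y dependence, so ∂L/∂y = 0 and the Euler-Lagrange equation gives
    d/dx( y' / sqrt(1 + (y')^2) ) = 0  ⇒  y' / sqrt(1 + (y')^2) = const.
Hence y' is constant, so y(x) is affine.
Fitting the endpoints (-5, -4) and (7, 5):
    slope m = (5 − (-4)) / (7 − (-5)) = 3/4,
    intercept c = (-4) − m·(-5) = -1/4.
Extremal: y(x) = (3/4) x - 1/4.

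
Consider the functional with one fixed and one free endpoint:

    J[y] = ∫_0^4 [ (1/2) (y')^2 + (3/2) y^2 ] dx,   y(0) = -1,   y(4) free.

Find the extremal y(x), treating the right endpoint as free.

The Lagrangian L = (1/2) (y')^2 + (3/2) y^2 gives
    ∂L/∂y = 3 y,   ∂L/∂y' = y'.
Euler-Lagrange: y'' − 3 y = 0.
With k = sqrt(3), the general solution is
    y(x) = A cosh(sqrt(3) x) + B sinh(sqrt(3) x).
Fixed left endpoint y(0) = -1 ⇒ A = -1.
The right endpoint x = 4 is free, so the natural (transversality) condition is ∂L/∂y' |_{x=4} = 0, i.e. y'(4) = 0.
Compute y'(x) = A k sinh(k x) + B k cosh(k x), so
    y'(4) = A k sinh(k·4) + B k cosh(k·4) = 0
    ⇒ B = −A tanh(k·4) = tanh(sqrt(3)·4).
Therefore the extremal is
    y(x) = −cosh(sqrt(3) x) + tanh(sqrt(3)·4) sinh(sqrt(3) x).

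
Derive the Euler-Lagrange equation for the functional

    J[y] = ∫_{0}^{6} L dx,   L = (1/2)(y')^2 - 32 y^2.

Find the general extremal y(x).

The Lagrangian is L = (1/2)(y')^2 - 32 y^2.
∂L/∂y = -64y.
∂L/∂y' = y'.
The Euler-Lagrange equation d/dx(∂L/∂y') − ∂L/∂y = 0 becomes:
    y'' + 64 y = 0
General solution: y(x) = A sin(8x) + B cos(8x), where A and B are arbitrary constants fixed by the endpoint conditions.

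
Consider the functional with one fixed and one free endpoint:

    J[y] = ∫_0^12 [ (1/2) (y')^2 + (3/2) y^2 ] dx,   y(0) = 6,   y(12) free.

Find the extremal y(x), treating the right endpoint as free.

The Lagrangian L = (1/2) (y')^2 + (3/2) y^2 gives
    ∂L/∂y = 3 y,   ∂L/∂y' = y'.
Euler-Lagrange: y'' − 3 y = 0.
With k = sqrt(3), the general solution is
    y(x) = A cosh(sqrt(3) x) + B sinh(sqrt(3) x).
Fixed left endpoint y(0) = 6 ⇒ A = 6.
The right endpoint x = 12 is free, so the natural (transversality) condition is ∂L/∂y' |_{x=12} = 0, i.e. y'(12) = 0.
Compute y'(x) = A k sinh(k x) + B k cosh(k x), so
    y'(12) = A k sinh(k·12) + B k cosh(k·12) = 0
    ⇒ B = −A tanh(k·12) = − 6 tanh(sqrt(3)·12).
Therefore the extremal is
    y(x) = 6 cosh(sqrt(3) x) − 6 tanh(sqrt(3)·12) sinh(sqrt(3) x).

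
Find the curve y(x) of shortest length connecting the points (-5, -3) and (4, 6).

Arc-length functional: J[y] = ∫ sqrt(1 + (y')^2) dx.
Lagrangian L = sqrt(1 + (y')^2) has no explicit y dependence, so ∂L/∂y = 0 and the Euler-Lagrange equation gives
    d/dx( y' / sqrt(1 + (y')^2) ) = 0  ⇒  y' / sqrt(1 + (y')^2) = const.
Hence y' is constant, so y(x) is affine.
Fitting the endpoints (-5, -3) and (4, 6):
    slope m = (6 − (-3)) / (4 − (-5)) = 1,
    intercept c = (-3) − m·(-5) = 2.
Extremal: y(x) = x + 2.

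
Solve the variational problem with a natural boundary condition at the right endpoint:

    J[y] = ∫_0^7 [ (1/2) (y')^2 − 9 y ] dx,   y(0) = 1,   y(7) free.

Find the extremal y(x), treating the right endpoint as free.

The Lagrangian L = (1/2) (y')^2 − 9 y gives
    ∂L/∂y = −9,   ∂L/∂y' = y'.
Euler-Lagrange: d/dx(y') − (−9) = 0, i.e. y'' + 9 = 0, so
    y(x) = −(9/2) x^2 + C1 x + C2.
Fixed left endpoint y(0) = 1 ⇒ C2 = 1.
The right endpoint x = 7 is free, so the natural (transversality) condition is ∂L/∂y' |_{x=7} = 0, i.e. y'(7) = 0.
Compute y'(x) = −9 x + C1, so y'(7) = −63 + C1 = 0 ⇒ C1 = 63.
Therefore the extremal is
    y(x) = −(9/2) x^2 + 63 x + 1.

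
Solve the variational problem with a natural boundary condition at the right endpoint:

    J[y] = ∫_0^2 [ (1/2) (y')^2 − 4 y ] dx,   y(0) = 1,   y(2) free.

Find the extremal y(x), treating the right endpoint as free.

The Lagrangian L = (1/2) (y')^2 − 4 y gives
    ∂L/∂y = −4,   ∂L/∂y' = y'.
Euler-Lagrange: d/dx(y') − (−4) = 0, i.e. y'' + 4 = 0, so
    y(x) = −(4/2) x^2 + C1 x + C2.
Fixed left endpoint y(0) = 1 ⇒ C2 = 1.
The right endpoint x = 2 is free, so the natural (transversality) condition is ∂L/∂y' |_{x=2} = 0, i.e. y'(2) = 0.
Compute y'(x) = −4 x + C1, so y'(2) = −8 + C1 = 0 ⇒ C1 = 8.
Therefore the extremal is
    y(x) = −2 x^2 + 8 x + 1.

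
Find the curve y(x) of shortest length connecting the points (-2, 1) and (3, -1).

Arc-length functional: J[y] = ∫ sqrt(1 + (y')^2) dx.
Lagrangian L = sqrt(1 + (y')^2) has no explicit y dependence, so ∂L/∂y = 0 and the Euler-Lagrange equation gives
    d/dx( y' / sqrt(1 + (y')^2) ) = 0  ⇒  y' / sqrt(1 + (y')^2) = const.
Hence y' is constant, so y(x) is affine.
Fitting the endpoints (-2, 1) and (3, -1):
    slope m = ((-1) − 1) / (3 − (-2)) = -2/5,
    intercept c = 1 − m·(-2) = 1/5.
Extremal: y(x) = (-2/5) x + 1/5.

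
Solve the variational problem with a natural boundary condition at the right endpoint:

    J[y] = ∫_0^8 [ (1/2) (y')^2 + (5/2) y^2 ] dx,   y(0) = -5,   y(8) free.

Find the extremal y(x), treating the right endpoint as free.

The Lagrangian L = (1/2) (y')^2 + (5/2) y^2 gives
    ∂L/∂y = 5 y,   ∂L/∂y' = y'.
Euler-Lagrange: y'' − 5 y = 0.
With k = sqrt(5), the general solution is
    y(x) = A cosh(sqrt(5) x) + B sinh(sqrt(5) x).
Fixed left endpoint y(0) = -5 ⇒ A = -5.
The right endpoint x = 8 is free, so the natural (transversality) condition is ∂L/∂y' |_{x=8} = 0, i.e. y'(8) = 0.
Compute y'(x) = A k sinh(k x) + B k cosh(k x), so
    y'(8) = A k sinh(k·8) + B k cosh(k·8) = 0
    ⇒ B = −A tanh(k·8) = 5 tanh(sqrt(5)·8).
Therefore the extremal is
    y(x) = −5 cosh(sqrt(5) x) + 5 tanh(sqrt(5)·8) sinh(sqrt(5) x).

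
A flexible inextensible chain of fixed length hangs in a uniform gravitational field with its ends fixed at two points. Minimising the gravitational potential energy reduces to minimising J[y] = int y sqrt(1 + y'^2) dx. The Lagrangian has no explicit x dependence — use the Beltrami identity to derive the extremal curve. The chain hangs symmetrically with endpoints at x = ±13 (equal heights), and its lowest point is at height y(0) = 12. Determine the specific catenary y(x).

The Lagrangian L(y, y') = y sqrt(1 + y'^2) has no explicit x dependence, so the Beltrami identity applies:
    L − y' ∂L/∂y' = C.
Compute ∂L/∂y' = y · y' / sqrt(1 + y'^2). Then
    L − y' ∂L/∂y'
    = y sqrt(1 + y'^2) − y · y'^2 / sqrt(1 + y'^2)
    = y (1 + y'^2 − y'^2) / sqrt(1 + y'^2)
    = y / sqrt(1 + y'^2) = C.
Squaring gives y^2 = C^2 (1 + y'^2), i.e.
    y'^2 = y^2 / C^2 − 1.
Separating variables,
    dy / sqrt(y^2 − C^2) = dx / C,
and integrating gives arccosh(y / C) = (x − a)/C, so
    y(x) = C cosh((x − a)/C),
the catenary. The constants C and a are fixed by the two endpoint conditions (and, for the hanging-chain problem, the length constraint selects C).
Now fit the given data. The endpoints x = ±13 are symmetric at equal height, so the catenary is even about its minimum: a = 0 and y(x) = C cosh(x/C). The lowest point is y(0) = C cosh(0) = C, and we are told y(0) = 12, so C = 12. Therefore
    y(x) = 12 cosh(x/12),
and at the endpoints
    y(±13) = 12 cosh(13/12).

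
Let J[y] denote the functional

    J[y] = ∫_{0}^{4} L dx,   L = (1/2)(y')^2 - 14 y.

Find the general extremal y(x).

The Lagrangian is L = (1/2)(y')^2 - 14 y.
∂L/∂y = -14.
∂L/∂y' = y'.
The Euler-Lagrange equation d/dx(∂L/∂y') − ∂L/∂y = 0 becomes:
    y'' + 14 = 0
General solution: y(x) = -7 x^2 + A x + B, where A and B are arbitrary constants fixed by the endpoint conditions.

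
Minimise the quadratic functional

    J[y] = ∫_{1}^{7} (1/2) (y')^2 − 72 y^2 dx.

The Lagrangian is L = (1/2) (y')^2 − 72 y^2.
Compute ∂L/∂y = -144y, ∂L/∂y' = y'.
The Euler-Lagrange equation d/dx(∂L/∂y') − ∂L/∂y = 0 reduces to
    y'' + 144 y = 0.
Its general solution is
    y(x) = A sin(12x) + B cos(12x),
with A, B fixed by the endpoint conditions.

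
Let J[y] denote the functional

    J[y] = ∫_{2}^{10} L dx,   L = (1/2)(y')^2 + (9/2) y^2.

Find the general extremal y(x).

The Lagrangian is L = (1/2)(y')^2 + (9/2) y^2.
∂L/∂y = 9y.
∂L/∂y' = y'.
The Euler-Lagrange equation d/dx(∂L/∂y') − ∂L/∂y = 0 becomes:
    y'' - 9 y = 0
General solution: y(x) = A e^(3x) + B e^(-3x), where A and B are arbitrary constants fixed by the endpoint conditions.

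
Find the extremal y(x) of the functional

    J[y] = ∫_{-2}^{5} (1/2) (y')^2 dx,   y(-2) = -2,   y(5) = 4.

The Lagrangian is L = (1/2) (y')^2.
Compute ∂L/∂y = 0, ∂L/∂y' = y'.
The Euler-Lagrange equation d/dx(∂L/∂y') − ∂L/∂y = 0 reduces to
    y'' = 0.
Its general solution is
    y(x) = A x + B,
with A, B fixed by the endpoint conditions.
Applying the endpoint conditions y(-2) = -2 and y(5) = 4: solve A·-2 + B = -2 and A·5 + B = 4. Subtracting gives A(5 − -2) = 4 − -2, so A = 6/7, and B = -2 − A·-2 = -2/7. Therefore
    y(x) = (6/7) x - 2/7.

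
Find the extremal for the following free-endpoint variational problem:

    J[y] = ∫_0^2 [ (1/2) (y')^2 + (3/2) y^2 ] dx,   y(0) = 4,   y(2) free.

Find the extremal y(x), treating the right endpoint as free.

The Lagrangian L = (1/2) (y')^2 + (3/2) y^2 gives
    ∂L/∂y = 3 y,   ∂L/∂y' = y'.
Euler-Lagrange: y'' − 3 y = 0.
With k = sqrt(3), the general solution is
    y(x) = A cosh(sqrt(3) x) + B sinh(sqrt(3) x).
Fixed left endpoint y(0) = 4 ⇒ A = 4.
The right endpoint x = 2 is free, so the natural (transversality) condition is ∂L/∂y' |_{x=2} = 0, i.e. y'(2) = 0.
Compute y'(x) = A k sinh(k x) + B k cosh(k x), so
    y'(2) = A k sinh(k·2) + B k cosh(k·2) = 0
    ⇒ B = −A tanh(k·2) = − 4 tanh(sqrt(3)·2).
Therefore the extremal is
    y(x) = 4 cosh(sqrt(3) x) − 4 tanh(sqrt(3)·2) sinh(sqrt(3) x).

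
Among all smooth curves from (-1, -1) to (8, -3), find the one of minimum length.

Arc-length functional: J[y] = ∫ sqrt(1 + (y')^2) dx.
Lagrangian L = sqrt(1 + (y')^2) has no explicit y dependence, so ∂L/∂y = 0 and the Euler-Lagrange equation gives
    d/dx( y' / sqrt(1 + (y')^2) ) = 0  ⇒  y' / sqrt(1 + (y')^2) = const.
Hence y' is constant, so y(x) is affine.
Fitting the endpoints (-1, -1) and (8, -3):
    slope m = ((-3) − (-1)) / (8 − (-1)) = -2/9,
    intercept c = (-1) − m·(-1) = -11/9.
Extremal: y(x) = (-2/9) x - 11/9.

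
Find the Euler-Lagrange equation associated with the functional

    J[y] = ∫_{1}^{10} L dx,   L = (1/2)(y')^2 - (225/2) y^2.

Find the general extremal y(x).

The Lagrangian is L = (1/2)(y')^2 - (225/2) y^2.
∂L/∂y = -225y.
∂L/∂y' = y'.
The Euler-Lagrange equation d/dx(∂L/∂y') − ∂L/∂y = 0 becomes:
    y'' + 225 y = 0
General solution: y(x) = A sin(15x) + B cos(15x), where A and B are arbitrary constants fixed by the endpoint conditions.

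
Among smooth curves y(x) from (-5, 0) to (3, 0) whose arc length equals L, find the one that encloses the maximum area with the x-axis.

Set up the augmented Lagrangian using a multiplier λ for the length constraint:
    F(y, y') = y − λ sqrt(1 + y'^2).
F has no explicit x dependence, so the Beltrami identity yields a first integral
    F − y' ∂F/∂y' = C.
Compute ∂F/∂y' = −λ y' / sqrt(1 + y'^2). Then
    y − λ sqrt(1 + y'^2) + λ y'^2 / sqrt(1 + y'^2) = C
    ⇒  y − λ / sqrt(1 + y'^2) = C.
Solving for y' and integrating gives
    (x − a)^2 + (y − b)^2 = λ^2,
a circular arc of radius λ. The constants a, b are determined by the endpoint conditions y(-5) = y(3) = 0, and λ is fixed implicitly by the length constraint
    ∫_{-5}^{3} sqrt(1 + y'^2) dx = L.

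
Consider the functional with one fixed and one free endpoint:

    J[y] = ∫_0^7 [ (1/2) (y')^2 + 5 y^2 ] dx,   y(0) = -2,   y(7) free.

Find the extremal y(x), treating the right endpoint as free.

The Lagrangian L = (1/2) (y')^2 + 5 y^2 gives
    ∂L/∂y = 10 y,   ∂L/∂y' = y'.
Euler-Lagrange: y'' − 10 y = 0.
With k = sqrt(10), the general solution is
    y(x) = A cosh(sqrt(10) x) + B sinh(sqrt(10) x).
Fixed left endpoint y(0) = -2 ⇒ A = -2.
The right endpoint x = 7 is free, so the natural (transversality) condition is ∂L/∂y' |_{x=7} = 0, i.e. y'(7) = 0.
Compute y'(x) = A k sinh(k x) + B k cosh(k x), so
    y'(7) = A k sinh(k·7) + B k cosh(k·7) = 0
    ⇒ B = −A tanh(k·7) = 2 tanh(sqrt(10)·7).
Therefore the extremal is
    y(x) = −2 cosh(sqrt(10) x) + 2 tanh(sqrt(10)·7) sinh(sqrt(10) x).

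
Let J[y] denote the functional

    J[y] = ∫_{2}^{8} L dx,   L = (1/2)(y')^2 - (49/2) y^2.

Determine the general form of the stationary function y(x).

The Lagrangian is L = (1/2)(y')^2 - (49/2) y^2.
∂L/∂y = -49y.
∂L/∂y' = y'.
The Euler-Lagrange equation d/dx(∂L/∂y') − ∂L/∂y = 0 becomes:
    y'' + 49 y = 0
General solution: y(x) = A sin(7x) + B cos(7x), where A and B are arbitrary constants fixed by the endpoint conditions.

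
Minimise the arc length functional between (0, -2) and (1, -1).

Arc-length functional: J[y] = ∫ sqrt(1 + (y')^2) dx.
Lagrangian L = sqrt(1 + (y')^2) has no explicit y dependence, so ∂L/∂y = 0 and the Euler-Lagrange equation gives
    d/dx( y' / sqrt(1 + (y')^2) ) = 0  ⇒  y' / sqrt(1 + (y')^2) = const.
Hence y' is constant, so y(x) is affine.
Fitting the endpoints (0, -2) and (1, -1):
    slope m = ((-1) − (-2)) / (1 − 0) = 1,
    intercept c = (-2) − m·0 = -2.
Extremal: y(x) = x - 2.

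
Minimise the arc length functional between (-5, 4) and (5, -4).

Arc-length functional: J[y] = ∫ sqrt(1 + (y')^2) dx.
Lagrangian L = sqrt(1 + (y')^2) has no explicit y dependence, so ∂L/∂y = 0 and the Euler-Lagrange equation gives
    d/dx( y' / sqrt(1 + (y')^2) ) = 0  ⇒  y' / sqrt(1 + (y')^2) = const.
Hence y' is constant, so y(x) is affine.
Fitting the endpoints (-5, 4) and (5, -4):
    slope m = ((-4) − 4) / (5 − (-5)) = -4/5,
    intercept c = 4 − m·(-5) = 0.
Extremal: y(x) = (-4/5) x.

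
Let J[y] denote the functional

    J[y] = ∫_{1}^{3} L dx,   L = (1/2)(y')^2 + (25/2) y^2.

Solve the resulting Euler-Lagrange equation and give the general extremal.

The Lagrangian is L = (1/2)(y')^2 + (25/2) y^2.
∂L/∂y = 25y.
∂L/∂y' = y'.
The Euler-Lagrange equation d/dx(∂L/∂y') − ∂L/∂y = 0 becomes:
    y'' - 25 y = 0
General solution: y(x) = A e^(5x) + B e^(-5x), where A and B are arbitrary constants fixed by the endpoint conditions.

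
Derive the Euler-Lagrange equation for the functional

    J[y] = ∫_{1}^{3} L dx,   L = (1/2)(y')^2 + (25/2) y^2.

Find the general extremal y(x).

The Lagrangian is L = (1/2)(y')^2 + (25/2) y^2.
∂L/∂y = 25y.
∂L/∂y' = y'.
The Euler-Lagrange equation d/dx(∂L/∂y') − ∂L/∂y = 0 becomes:
    y'' - 25 y = 0
General solution: y(x) = A e^(5x) + B e^(-5x), where A and B are arbitrary constants fixed by the endpoint conditions.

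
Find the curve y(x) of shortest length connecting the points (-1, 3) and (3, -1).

Arc-length functional: J[y] = ∫ sqrt(1 + (y')^2) dx.
Lagrangian L = sqrt(1 + (y')^2) has no explicit y dependence, so ∂L/∂y = 0 and the Euler-Lagrange equation gives
    d/dx( y' / sqrt(1 + (y')^2) ) = 0  ⇒  y' / sqrt(1 + (y')^2) = const.
Hence y' is constant, so y(x) is affine.
Fitting the endpoints (-1, 3) and (3, -1):
    slope m = ((-1) − 3) / (3 − (-1)) = -1,
    intercept c = 3 − m·(-1) = 2.
Extremal: y(x) = -x + 2.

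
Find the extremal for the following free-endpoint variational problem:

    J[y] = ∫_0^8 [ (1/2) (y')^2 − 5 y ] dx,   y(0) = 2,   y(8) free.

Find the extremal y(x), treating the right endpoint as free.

The Lagrangian L = (1/2) (y')^2 − 5 y gives
    ∂L/∂y = −5,   ∂L/∂y' = y'.
Euler-Lagrange: d/dx(y') − (−5) = 0, i.e. y'' + 5 = 0, so
    y(x) = −(5/2) x^2 + C1 x + C2.
Fixed left endpoint y(0) = 2 ⇒ C2 = 2.
The right endpoint x = 8 is free, so the natural (transversality) condition is ∂L/∂y' |_{x=8} = 0, i.e. y'(8) = 0.
Compute y'(x) = −5 x + C1, so y'(8) = −40 + C1 = 0 ⇒ C1 = 40.
Therefore the extremal is
    y(x) = −(5/2) x^2 + 40 x + 2.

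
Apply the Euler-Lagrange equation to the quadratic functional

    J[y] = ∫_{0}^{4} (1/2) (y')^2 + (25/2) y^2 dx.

The Lagrangian is L = (1/2) (y')^2 + (25/2) y^2.
Compute ∂L/∂y = 25y, ∂L/∂y' = y'.
The Euler-Lagrange equation d/dx(∂L/∂y') − ∂L/∂y = 0 reduces to
    y'' − 25 y = 0.
Its general solution is
    y(x) = A e^(5x) + B e^(−5x),
with A, B fixed by the endpoint conditions.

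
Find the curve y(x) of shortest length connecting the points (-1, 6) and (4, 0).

Arc-length functional: J[y] = ∫ sqrt(1 + (y')^2) dx.
Lagrangian L = sqrt(1 + (y')^2) has no explicit y dependence, so ∂L/∂y = 0 and the Euler-Lagrange equation gives
    d/dx( y' / sqrt(1 + (y')^2) ) = 0  ⇒  y' / sqrt(1 + (y')^2) = const.
Hence y' is constant, so y(x) is affine.
Fitting the endpoints (-1, 6) and (4, 0):
    slope m = (0 − 6) / (4 − (-1)) = -6/5,
    intercept c = 6 − m·(-1) = 24/5.
Extremal: y(x) = (-6/5) x + 24/5.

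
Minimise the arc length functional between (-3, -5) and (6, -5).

Arc-length functional: J[y] = ∫ sqrt(1 + (y')^2) dx.
Lagrangian L = sqrt(1 + (y')^2) has no explicit y dependence, so ∂L/∂y = 0 and the Euler-Lagrange equation gives
    d/dx( y' / sqrt(1 + (y')^2) ) = 0  ⇒  y' / sqrt(1 + (y')^2) = const.
Hence y' is constant, so y(x) is affine.
Fitting the endpoints (-3, -5) and (6, -5):
    slope m = ((-5) − (-5)) / (6 − (-3)) = 0,
    intercept c = (-5) − m·(-3) = -5.
Extremal: y(x) = -5.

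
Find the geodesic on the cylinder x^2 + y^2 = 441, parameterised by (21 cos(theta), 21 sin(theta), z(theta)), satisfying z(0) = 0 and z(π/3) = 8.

Parameterise the cylinder of radius R = 21 as
    r(θ) = (21 cos θ, 21 sin θ, z(θ)).
The arc-length element is
    ds = sqrt(441 + (dz/dθ)^2) dθ,
so the Lagrangian is L = sqrt(441 + z'^2).
L depends on z' only, not on z or θ, so ∂L/∂z = 0 and
    ∂L/∂z' = z' / sqrt(441 + z'^2).
The Euler-Lagrange equation gives
    d/dθ( z' / sqrt(441 + z'^2) ) = 0,
so z' is constant. Integrating once:
    z(θ) = a θ + b,
a helix on the cylinder (a straight line when the cylinder is unrolled). The constants a, b are determined by the endpoint conditions.
With endpoint conditions z(0) = 0 and z(π/3) = 8: from z(0) = b we get b = 0, and a·π/3 + 0 = 8 gives a = 24/π, so
    z(θ) = (24/π) θ.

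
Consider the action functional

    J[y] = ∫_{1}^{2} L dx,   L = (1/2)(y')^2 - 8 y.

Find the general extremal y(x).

The Lagrangian is L = (1/2)(y')^2 - 8 y.
∂L/∂y = -8.
∂L/∂y' = y'.
The Euler-Lagrange equation d/dx(∂L/∂y') − ∂L/∂y = 0 becomes:
    y'' + 8 = 0
General solution: y(x) = -4 x^2 + A x + B, where A and B are arbitrary constants fixed by the endpoint conditions.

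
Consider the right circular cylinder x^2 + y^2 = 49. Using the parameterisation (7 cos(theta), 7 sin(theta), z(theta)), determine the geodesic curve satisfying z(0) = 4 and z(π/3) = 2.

Parameterise the cylinder of radius R = 7 as
    r(θ) = (7 cos θ, 7 sin θ, z(θ)).
The arc-length element is
    ds = sqrt(49 + (dz/dθ)^2) dθ,
so the Lagrangian is L = sqrt(49 + z'^2).
L depends on z' only, not on z or θ, so ∂L/∂z = 0 and
    ∂L/∂z' = z' / sqrt(49 + z'^2).
The Euler-Lagrange equation gives
    d/dθ( z' / sqrt(49 + z'^2) ) = 0,
so z' is constant. Integrating once:
    z(θ) = a θ + b,
a helix on the cylinder (a straight line when the cylinder is unrolled). The constants a, b are determined by the endpoint conditions.
With endpoint conditions z(0) = 4 and z(π/3) = 2: from z(0) = b we get b = 4, and a·π/3 + 4 = 2 gives a = -6/π, so
    z(θ) = (-6/π) θ + 4.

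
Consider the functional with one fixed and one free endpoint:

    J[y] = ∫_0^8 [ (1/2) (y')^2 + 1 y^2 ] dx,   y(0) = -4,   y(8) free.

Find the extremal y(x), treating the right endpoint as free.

The Lagrangian L = (1/2) (y')^2 + 1 y^2 gives
    ∂L/∂y = 2 y,   ∂L/∂y' = y'.
Euler-Lagrange: y'' − 2 y = 0.
With k = sqrt(2), the general solution is
    y(x) = A cosh(sqrt(2) x) + B sinh(sqrt(2) x).
Fixed left endpoint y(0) = -4 ⇒ A = -4.
The right endpoint x = 8 is free, so the natural (transversality) condition is ∂L/∂y' |_{x=8} = 0, i.e. y'(8) = 0.
Compute y'(x) = A k sinh(k x) + B k cosh(k x), so
    y'(8) = A k sinh(k·8) + B k cosh(k·8) = 0
    ⇒ B = −A tanh(k·8) = 4 tanh(sqrt(2)·8).
Therefore the extremal is
    y(x) = −4 cosh(sqrt(2) x) + 4 tanh(sqrt(2)·8) sinh(sqrt(2) x).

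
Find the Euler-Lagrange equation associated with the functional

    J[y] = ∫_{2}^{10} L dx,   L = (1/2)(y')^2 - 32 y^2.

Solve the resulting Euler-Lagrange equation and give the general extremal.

The Lagrangian is L = (1/2)(y')^2 - 32 y^2.
∂L/∂y = -64y.
∂L/∂y' = y'.
The Euler-Lagrange equation d/dx(∂L/∂y') − ∂L/∂y = 0 becomes:
    y'' + 64 y = 0
General solution: y(x) = A sin(8x) + B cos(8x), where A and B are arbitrary constants fixed by the endpoint conditions.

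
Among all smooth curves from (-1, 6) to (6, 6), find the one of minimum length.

Arc-length functional: J[y] = ∫ sqrt(1 + (y')^2) dx.
Lagrangian L = sqrt(1 + (y')^2) has no explicit y dependence, so ∂L/∂y = 0 and the Euler-Lagrange equation gives
    d/dx( y' / sqrt(1 + (y')^2) ) = 0  ⇒  y' / sqrt(1 + (y')^2) = const.
Hence y' is constant, so y(x) is affine.
Fitting the endpoints (-1, 6) and (6, 6):
    slope m = (6 − 6) / (6 − (-1)) = 0,
    intercept c = 6 − m·(-1) = 6.
Extremal: y(x) = 6.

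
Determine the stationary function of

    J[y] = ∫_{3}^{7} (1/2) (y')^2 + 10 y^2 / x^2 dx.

The Lagrangian is L = (1/2) (y')^2 + 10 y^2 / x^2.
Compute ∂L/∂y = 20y/x^2, ∂L/∂y' = y'.
The Euler-Lagrange equation d/dx(∂L/∂y') − ∂L/∂y = 0 reduces to
    y'' − 20/x^2 · y = 0  (x > 0).
Its general solution is
    y(x) = A x^5 + B x^(-4),
with A, B fixed by the endpoint conditions.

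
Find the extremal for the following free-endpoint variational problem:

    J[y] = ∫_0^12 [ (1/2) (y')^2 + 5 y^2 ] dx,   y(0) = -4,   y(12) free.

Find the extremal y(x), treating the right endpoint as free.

The Lagrangian L = (1/2) (y')^2 + 5 y^2 gives
    ∂L/∂y = 10 y,   ∂L/∂y' = y'.
Euler-Lagrange: y'' − 10 y = 0.
With k = sqrt(10), the general solution is
    y(x) = A cosh(sqrt(10) x) + B sinh(sqrt(10) x).
Fixed left endpoint y(0) = -4 ⇒ A = -4.
The right endpoint x = 12 is free, so the natural (transversality) condition is ∂L/∂y' |_{x=12} = 0, i.e. y'(12) = 0.
Compute y'(x) = A k sinh(k x) + B k cosh(k x), so
    y'(12) = A k sinh(k·12) + B k cosh(k·12) = 0
    ⇒ B = −A tanh(k·12) = 4 tanh(sqrt(10)·12).
Therefore the extremal is
    y(x) = −4 cosh(sqrt(10) x) + 4 tanh(sqrt(10)·12) sinh(sqrt(10) x).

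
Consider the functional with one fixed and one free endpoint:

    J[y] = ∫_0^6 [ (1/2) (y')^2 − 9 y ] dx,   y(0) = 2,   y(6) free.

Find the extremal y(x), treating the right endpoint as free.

The Lagrangian L = (1/2) (y')^2 − 9 y gives
    ∂L/∂y = −9,   ∂L/∂y' = y'.
Euler-Lagrange: d/dx(y') − (−9) = 0, i.e. y'' + 9 = 0, so
    y(x) = −(9/2) x^2 + C1 x + C2.
Fixed left endpoint y(0) = 2 ⇒ C2 = 2.
The right endpoint x = 6 is free, so the natural (transversality) condition is ∂L/∂y' |_{x=6} = 0, i.e. y'(6) = 0.
Compute y'(x) = −9 x + C1, so y'(6) = −54 + C1 = 0 ⇒ C1 = 54.
Therefore the extremal is
    y(x) = −(9/2) x^2 + 54 x + 2.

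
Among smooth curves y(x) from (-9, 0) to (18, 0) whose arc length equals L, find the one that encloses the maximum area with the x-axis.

Set up the augmented Lagrangian using a multiplier λ for the length constraint:
    F(y, y') = y − λ sqrt(1 + y'^2).
F has no explicit x dependence, so the Beltrami identity yields a first integral
    F − y' ∂F/∂y' = C.
Compute ∂F/∂y' = −λ y' / sqrt(1 + y'^2). Then
    y − λ sqrt(1 + y'^2) + λ y'^2 / sqrt(1 + y'^2) = C
    ⇒  y − λ / sqrt(1 + y'^2) = C.
Solving for y' and integrating gives
    (x − a)^2 + (y − b)^2 = λ^2,
a circular arc of radius λ. The constants a, b are determined by the endpoint conditions y(-9) = y(18) = 0, and λ is fixed implicitly by the length constraint
    ∫_{-9}^{18} sqrt(1 + y'^2) dx = L.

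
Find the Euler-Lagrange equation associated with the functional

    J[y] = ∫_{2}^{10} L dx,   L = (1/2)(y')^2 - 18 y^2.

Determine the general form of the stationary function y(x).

The Lagrangian is L = (1/2)(y')^2 - 18 y^2.
∂L/∂y = -36y.
∂L/∂y' = y'.
The Euler-Lagrange equation d/dx(∂L/∂y') − ∂L/∂y = 0 becomes:
    y'' + 36 y = 0
General solution: y(x) = A sin(6x) + B cos(6x), where A and B are arbitrary constants fixed by the endpoint conditions.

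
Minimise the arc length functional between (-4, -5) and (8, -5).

Arc-length functional: J[y] = ∫ sqrt(1 + (y')^2) dx.
Lagrangian L = sqrt(1 + (y')^2) has no explicit y dependence, so ∂L/∂y = 0 and the Euler-Lagrange equation gives
    d/dx( y' / sqrt(1 + (y')^2) ) = 0  ⇒  y' / sqrt(1 + (y')^2) = const.
Hence y' is constant, so y(x) is affine.
Fitting the endpoints (-4, -5) and (8, -5):
    slope m = ((-5) − (-5)) / (8 − (-4)) = 0,
    intercept c = (-5) − m·(-4) = -5.
Extremal: y(x) = -5.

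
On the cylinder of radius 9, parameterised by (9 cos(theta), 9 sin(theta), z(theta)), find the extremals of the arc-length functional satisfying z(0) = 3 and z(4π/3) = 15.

Parameterise the cylinder of radius R = 9 as
    r(θ) = (9 cos θ, 9 sin θ, z(θ)).
The arc-length element is
    ds = sqrt(81 + (dz/dθ)^2) dθ,
so the Lagrangian is L = sqrt(81 + z'^2).
L depends on z' only, not on z or θ, so ∂L/∂z = 0 and
    ∂L/∂z' = z' / sqrt(81 + z'^2).
The Euler-Lagrange equation gives
    d/dθ( z' / sqrt(81 + z'^2) ) = 0,
so z' is constant. Integrating once:
    z(θ) = a θ + b,
a helix on the cylinder (a straight line when the cylinder is unrolled). The constants a, b are determined by the endpoint conditions.
With endpoint conditions z(0) = 3 and z(4π/3) = 15: from z(0) = b we get b = 3, and a·4π/3 + 3 = 15 gives a = 9/π, so
    z(θ) = (9/π) θ + 3.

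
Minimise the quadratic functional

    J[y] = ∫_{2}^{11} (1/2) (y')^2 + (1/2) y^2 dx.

The Lagrangian is L = (1/2) (y')^2 + (1/2) y^2.
Compute ∂L/∂y = y, ∂L/∂y' = y'.
The Euler-Lagrange equation d/dx(∂L/∂y') − ∂L/∂y = 0 reduces to
    y'' − y = 0.
Its general solution is
    y(x) = A e^x + B e^(−x),
with A, B fixed by the endpoint conditions.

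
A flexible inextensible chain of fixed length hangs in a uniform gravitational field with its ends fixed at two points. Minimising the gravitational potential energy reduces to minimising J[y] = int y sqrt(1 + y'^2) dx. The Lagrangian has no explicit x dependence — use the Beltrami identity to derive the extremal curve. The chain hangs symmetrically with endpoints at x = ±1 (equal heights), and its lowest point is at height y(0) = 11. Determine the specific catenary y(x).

The Lagrangian L(y, y') = y sqrt(1 + y'^2) has no explicit x dependence, so the Beltrami identity applies:
    L − y' ∂L/∂y' = C.
Compute ∂L/∂y' = y · y' / sqrt(1 + y'^2). Then
    L − y' ∂L/∂y'
    = y sqrt(1 + y'^2) − y · y'^2 / sqrt(1 + y'^2)
    = y (1 + y'^2 − y'^2) / sqrt(1 + y'^2)
    = y / sqrt(1 + y'^2) = C.
Squaring gives y^2 = C^2 (1 + y'^2), i.e.
    y'^2 = y^2 / C^2 − 1.
Separating variables,
    dy / sqrt(y^2 − C^2) = dx / C,
and integrating gives arccosh(y / C) = (x − a)/C, so
    y(x) = C cosh((x − a)/C),
the catenary. The constants C and a are fixed by the two endpoint conditions (and, for the hanging-chain problem, the length constraint selects C).
Now fit the given data. The endpoints x = ±1 are symmetric at equal height, so the catenary is even about its minimum: a = 0 and y(x) = C cosh(x/C). The lowest point is y(0) = C cosh(0) = C, and we are told y(0) = 11, so C = 11. Therefore
    y(x) = 11 cosh(x/11),
and at the endpoints
    y(±1) = 11 cosh(1/11).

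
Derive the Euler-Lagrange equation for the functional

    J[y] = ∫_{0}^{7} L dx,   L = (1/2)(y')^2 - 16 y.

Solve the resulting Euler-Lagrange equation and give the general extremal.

The Lagrangian is L = (1/2)(y')^2 - 16 y.
∂L/∂y = -16.
∂L/∂y' = y'.
The Euler-Lagrange equation d/dx(∂L/∂y') − ∂L/∂y = 0 becomes:
    y'' + 16 = 0
General solution: y(x) = -8 x^2 + A x + B, where A and B are arbitrary constants fixed by the endpoint conditions.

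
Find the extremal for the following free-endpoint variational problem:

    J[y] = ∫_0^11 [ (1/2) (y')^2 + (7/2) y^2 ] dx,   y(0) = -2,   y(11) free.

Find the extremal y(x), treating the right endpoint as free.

The Lagrangian L = (1/2) (y')^2 + (7/2) y^2 gives
    ∂L/∂y = 7 y,   ∂L/∂y' = y'.
Euler-Lagrange: y'' − 7 y = 0.
With k = sqrt(7), the general solution is
    y(x) = A cosh(sqrt(7) x) + B sinh(sqrt(7) x).
Fixed left endpoint y(0) = -2 ⇒ A = -2.
The right endpoint x = 11 is free, so the natural (transversality) condition is ∂L/∂y' |_{x=11} = 0, i.e. y'(11) = 0.
Compute y'(x) = A k sinh(k x) + B k cosh(k x), so
    y'(11) = A k sinh(k·11) + B k cosh(k·11) = 0
    ⇒ B = −A tanh(k·11) = 2 tanh(sqrt(7)·11).
Therefore the extremal is
    y(x) = −2 cosh(sqrt(7) x) + 2 tanh(sqrt(7)·11) sinh(sqrt(7) x).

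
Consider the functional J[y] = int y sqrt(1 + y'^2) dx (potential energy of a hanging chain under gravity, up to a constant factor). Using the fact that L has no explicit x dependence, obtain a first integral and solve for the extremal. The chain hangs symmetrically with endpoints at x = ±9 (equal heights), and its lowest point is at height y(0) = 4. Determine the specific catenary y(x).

The Lagrangian L(y, y') = y sqrt(1 + y'^2) has no explicit x dependence, so the Beltrami identity applies:
    L − y' ∂L/∂y' = C.
Compute ∂L/∂y' = y · y' / sqrt(1 + y'^2). Then
    L − y' ∂L/∂y'
    = y sqrt(1 + y'^2) − y · y'^2 / sqrt(1 + y'^2)
    = y (1 + y'^2 − y'^2) / sqrt(1 + y'^2)
    = y / sqrt(1 + y'^2) = C.
Squaring gives y^2 = C^2 (1 + y'^2), i.e.
    y'^2 = y^2 / C^2 − 1.
Separating variables,
    dy / sqrt(y^2 − C^2) = dx / C,
and integrating gives arccosh(y / C) = (x − a)/C, so
    y(x) = C cosh((x − a)/C),
the catenary. The constants C and a are fixed by the two endpoint conditions (and, for the hanging-chain problem, the length constraint selects C).
Now fit the given data. The endpoints x = ±9 are symmetric at equal height, so the catenary is even about its minimum: a = 0 and y(x) = C cosh(x/C). The lowest point is y(0) = C cosh(0) = C, and we are told y(0) = 4, so C = 4. Therefore
    y(x) = 4 cosh(x/4),
and at the endpoints
    y(±9) = 4 cosh(9/4).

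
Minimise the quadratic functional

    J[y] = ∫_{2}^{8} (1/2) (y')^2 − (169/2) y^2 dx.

The Lagrangian is L = (1/2) (y')^2 − (169/2) y^2.
Compute ∂L/∂y = -169y, ∂L/∂y' = y'.
The Euler-Lagrange equation d/dx(∂L/∂y') − ∂L/∂y = 0 reduces to
    y'' + 169 y = 0.
Its general solution is
    y(x) = A sin(13x) + B cos(13x),
with A, B fixed by the endpoint conditions.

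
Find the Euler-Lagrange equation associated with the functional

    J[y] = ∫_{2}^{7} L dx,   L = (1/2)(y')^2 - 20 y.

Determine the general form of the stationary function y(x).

The Lagrangian is L = (1/2)(y')^2 - 20 y.
∂L/∂y = -20.
∂L/∂y' = y'.
The Euler-Lagrange equation d/dx(∂L/∂y') − ∂L/∂y = 0 becomes:
    y'' + 20 = 0
General solution: y(x) = -10 x^2 + A x + B, where A and B are arbitrary constants fixed by the endpoint conditions.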